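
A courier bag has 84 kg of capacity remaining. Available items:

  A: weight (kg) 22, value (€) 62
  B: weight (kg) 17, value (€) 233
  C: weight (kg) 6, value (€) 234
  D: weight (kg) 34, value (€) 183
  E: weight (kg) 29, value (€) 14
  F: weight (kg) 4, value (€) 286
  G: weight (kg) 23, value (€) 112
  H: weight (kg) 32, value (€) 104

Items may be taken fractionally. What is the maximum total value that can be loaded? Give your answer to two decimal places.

Order: F (286/4=71.50) > C (234/6=39.00) > B (233/17=13.71) > D (183/34=5.38) > G (112/23=4.87) > H (104/32=3.25) > A (62/22=2.82) > E (14/29=0.48)
Fill: take F (4 @ 286) → take C (6 @ 234) → take B (17 @ 233) → take D (34 @ 183) → take G (23 @ 112); 84/84 used.
Total value = 1048.00

1048.00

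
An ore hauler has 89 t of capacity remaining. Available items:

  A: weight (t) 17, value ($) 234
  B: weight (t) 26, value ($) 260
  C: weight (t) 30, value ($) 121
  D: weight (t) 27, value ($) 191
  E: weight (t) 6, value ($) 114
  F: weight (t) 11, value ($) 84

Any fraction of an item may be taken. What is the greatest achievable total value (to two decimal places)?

Greedy by value/weight ratio, highest first.
Ratios (sorted): E 19.00, A 13.76, B 10.00, F 7.64, D 7.07, C 4.03
take E (6 @ 114); take A (17 @ 234); take B (26 @ 260); take F (11 @ 84); take D (27 @ 191); take 2/30 of C → 8.07. Capacity used 89/89.
Total value = 891.07

891.07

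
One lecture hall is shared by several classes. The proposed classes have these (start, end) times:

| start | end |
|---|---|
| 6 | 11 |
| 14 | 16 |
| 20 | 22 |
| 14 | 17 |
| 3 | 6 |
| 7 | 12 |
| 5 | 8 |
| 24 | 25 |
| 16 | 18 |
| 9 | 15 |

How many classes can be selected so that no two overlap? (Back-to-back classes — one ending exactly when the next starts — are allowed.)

By end time: (3,6), (5,8), (6,11), (7,12), (9,15), (14,16), (14,17), (16,18), (20,22), (24,25).
Pick (3,6); next start ≥ 6 → (6,11); next start ≥ 11 → (14,16); next start ≥ 16 → (16,18); next start ≥ 18 → (20,22); next start ≥ 22 → (24,25).
Selected 6 classes.

6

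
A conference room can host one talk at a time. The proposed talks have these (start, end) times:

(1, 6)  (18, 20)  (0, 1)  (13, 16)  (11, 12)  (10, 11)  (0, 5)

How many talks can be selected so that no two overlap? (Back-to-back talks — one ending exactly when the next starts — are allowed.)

6

Sort by end time and greedily take each interval whose start is ≥ the last chosen end.
By end time: (0,1), (0,5), (1,6), (10,11), (11,12), (13,16), (18,20).
Pick (0,1); next start ≥ 1 → (1,6); next start ≥ 6 → (10,11); next start ≥ 11 → (11,12); next start ≥ 12 → (13,16); next start ≥ 16 → (18,20).
Selected 6 talks.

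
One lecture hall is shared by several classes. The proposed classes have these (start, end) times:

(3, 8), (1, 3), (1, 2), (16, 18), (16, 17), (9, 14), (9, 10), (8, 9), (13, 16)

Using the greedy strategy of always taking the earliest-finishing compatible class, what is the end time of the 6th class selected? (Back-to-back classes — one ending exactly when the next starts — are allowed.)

Greedy by earliest finish: after sorting by end time, pick each interval compatible with the last pick.
By end time: (1,2), (1,3), (3,8), (8,9), (9,10), (9,14), (13,16), (16,17), (16,18).
Pick (1,2); next start ≥ 2 → (3,8); next start ≥ 8 → (8,9); next start ≥ 9 → (9,10); next start ≥ 10 → (13,16); next start ≥ 16 → (16,17).
Selected: (1,2) (3,8) (8,9) (9,10) (13,16) (16,17)

17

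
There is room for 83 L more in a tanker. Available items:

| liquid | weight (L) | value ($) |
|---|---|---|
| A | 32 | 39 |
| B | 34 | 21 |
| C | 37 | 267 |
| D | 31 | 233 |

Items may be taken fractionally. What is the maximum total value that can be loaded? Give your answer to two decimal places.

Greedy by value/weight ratio, highest first.
Order: D (233/31=7.52) > C (267/37=7.22) > A (39/32=1.22) > B (21/34=0.62)
Fill: take D (31 @ 233) → take C (37 @ 267) → take 15/32 of A → 18.28; 83/83 used.
Total value = 518.28

518.28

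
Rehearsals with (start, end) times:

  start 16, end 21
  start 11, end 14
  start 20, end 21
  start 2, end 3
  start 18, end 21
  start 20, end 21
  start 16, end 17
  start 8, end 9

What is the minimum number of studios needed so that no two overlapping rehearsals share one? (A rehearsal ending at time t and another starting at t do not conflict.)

Count concurrent intervals with a sweep; the peak is the room count.
Events (time:±→running): 2:+→1 3:-→0 8:+→1 9:-→0 11:+→1 14:-→0 16:+→1 16:+→2 17:-→1 18:+→2 20:+→3 20:+→4 … peak 4.

4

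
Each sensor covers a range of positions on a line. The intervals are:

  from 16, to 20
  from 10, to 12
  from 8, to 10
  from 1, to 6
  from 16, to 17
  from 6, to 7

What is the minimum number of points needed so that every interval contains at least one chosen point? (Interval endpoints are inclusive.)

Process intervals by earliest right end; each time one isn't hit yet, stab at its right endpoint.
Sorted: [1,6] [6,7] [8,10] [10,12] [16,17] [16,20]
{[1,6],[6,7]} hit by 6; {[8,10],[10,12]} hit by 10; {[16,17],[16,20]} hit by 17.
Points: 6, 10, 17 (3 total).

3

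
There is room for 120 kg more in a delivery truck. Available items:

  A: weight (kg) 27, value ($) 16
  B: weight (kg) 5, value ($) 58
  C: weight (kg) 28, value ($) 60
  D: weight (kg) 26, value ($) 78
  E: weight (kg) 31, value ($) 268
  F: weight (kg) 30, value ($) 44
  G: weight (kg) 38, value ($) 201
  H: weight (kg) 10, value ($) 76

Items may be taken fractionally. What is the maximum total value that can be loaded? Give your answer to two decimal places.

702.43

Ratios (sorted): B 11.60, E 8.65, H 7.60, G 5.29, D 3.00, C 2.14, F 1.47, A 0.59
take B (5 @ 58); take E (31 @ 268); take H (10 @ 76); take G (38 @ 201); take D (26 @ 78); take 10/28 of C → 21.43. Capacity used 120/120.
Total value = 702.43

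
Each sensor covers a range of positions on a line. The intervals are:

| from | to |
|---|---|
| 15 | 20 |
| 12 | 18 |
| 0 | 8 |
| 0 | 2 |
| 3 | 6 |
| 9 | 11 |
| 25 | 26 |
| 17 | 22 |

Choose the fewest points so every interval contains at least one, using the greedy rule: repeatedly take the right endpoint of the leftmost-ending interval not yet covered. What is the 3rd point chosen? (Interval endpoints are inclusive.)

Sort by right endpoint; whenever an interval is uncovered, place a point at its right end.
Sorted: [0,2] [3,6] [0,8] [9,11] [12,18] [15,20] [17,22] [25,26]
{[0,2]} hit by 2; {[3,6],[0,8]} hit by 6; {[9,11]} hit by 11; {[12,18],[15,20],[17,22]} hit by 18; {[25,26]} hit by 26.
Points: 2, 6, 11, 18, 26 (5 total).

11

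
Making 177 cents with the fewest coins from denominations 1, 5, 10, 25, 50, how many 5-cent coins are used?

177 = 3×50 + 1×25 + 2×1
Count of 5: 0

0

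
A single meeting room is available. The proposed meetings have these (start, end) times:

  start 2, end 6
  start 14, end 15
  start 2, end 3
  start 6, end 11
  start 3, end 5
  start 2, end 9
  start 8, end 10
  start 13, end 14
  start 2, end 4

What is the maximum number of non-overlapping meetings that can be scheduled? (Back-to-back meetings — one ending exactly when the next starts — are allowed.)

Sort by end time and greedily take each interval whose start is ≥ the last chosen end.
Sorted by end: (2,3)  (2,4)  (3,5)  (2,6)  (2,9)  (8,10)  (6,11)  (13,14)  (14,15)
take (2,3); take (3,5); skip (2,9); take (8,10); take (13,14); take (14,15).
Selected 5 meetings.

5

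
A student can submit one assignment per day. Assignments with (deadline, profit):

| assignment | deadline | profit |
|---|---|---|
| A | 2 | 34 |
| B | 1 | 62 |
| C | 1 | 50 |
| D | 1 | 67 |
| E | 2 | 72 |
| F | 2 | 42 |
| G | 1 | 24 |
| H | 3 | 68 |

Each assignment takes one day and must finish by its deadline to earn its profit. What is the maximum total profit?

207

Take jobs in profit order; each goes to the latest open slot no later than its deadline.
By profit: E(d2,72), H(d3,68), D(d1,67), B(d1,62), C(d1,50), F(d2,42), A(d2,34), G(d1,24)
E→slot 2; H→slot 3; D→slot 1; B skipped; C skipped; F skipped; A skipped; G skipped.
Profit = 67 + 72 + 68 = 207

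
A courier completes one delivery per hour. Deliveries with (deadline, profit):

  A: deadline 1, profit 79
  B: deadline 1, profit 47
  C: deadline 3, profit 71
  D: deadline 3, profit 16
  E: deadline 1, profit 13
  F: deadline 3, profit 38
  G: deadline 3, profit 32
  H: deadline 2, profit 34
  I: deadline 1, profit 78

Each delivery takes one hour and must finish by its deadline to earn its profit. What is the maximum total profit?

188

Profit order: A=79 I=78 C=71 B=47 F=38 H=34 G=32 D=16 E=13
Assign: A→slot 1, I skipped, C→slot 3, B skipped, F→slot 2, H skipped, G skipped, D skipped, E skipped.
Slots: [1:A] [2:F] [3:C]
Profit = 79 + 38 + 71 = 188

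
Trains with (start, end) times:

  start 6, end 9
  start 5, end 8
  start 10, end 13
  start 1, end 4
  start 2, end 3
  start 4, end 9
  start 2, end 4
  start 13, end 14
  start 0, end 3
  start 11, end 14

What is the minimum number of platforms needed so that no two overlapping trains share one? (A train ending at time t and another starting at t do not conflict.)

4

Count concurrent intervals with a sweep; the peak is the room count.
Events (time:±→running): 0:+→1 1:+→2 2:+→3 2:+→4 … peak 4.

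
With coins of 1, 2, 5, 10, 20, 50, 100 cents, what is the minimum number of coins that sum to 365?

365 = 3×100 + 1×50 + 1×10 + 1×5
Total coins = 3 + 1 + 1 + 1 = 6

6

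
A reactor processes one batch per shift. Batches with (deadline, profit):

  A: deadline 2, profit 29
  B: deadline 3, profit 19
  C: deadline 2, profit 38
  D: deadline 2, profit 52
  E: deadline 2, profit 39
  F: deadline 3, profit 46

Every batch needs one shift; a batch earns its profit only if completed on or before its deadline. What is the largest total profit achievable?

Take jobs in profit order; each goes to the latest open slot no later than its deadline.
By profit: D(d2,52), F(d3,46), E(d2,39), C(d2,38), A(d2,29), B(d3,19)
D→slot 2; F→slot 3; E→slot 1; C skipped; A skipped; B skipped.
Profit = 39 + 52 + 46 = 137

137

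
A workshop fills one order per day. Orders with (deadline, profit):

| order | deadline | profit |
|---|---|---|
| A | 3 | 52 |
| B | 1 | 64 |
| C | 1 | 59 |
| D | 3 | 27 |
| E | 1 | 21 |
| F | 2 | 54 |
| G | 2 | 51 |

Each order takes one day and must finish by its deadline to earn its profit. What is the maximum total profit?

170

Sort by profit descending; place each in the latest free slot ≤ its deadline.
Profit order: B=64 C=59 F=54 A=52 G=51 D=27 E=21
Assign: B→slot 1, C skipped, F→slot 2, A→slot 3, G skipped, D skipped, E skipped.
Slots: [1:B] [2:F] [3:A]
Profit = 64 + 54 + 52 = 170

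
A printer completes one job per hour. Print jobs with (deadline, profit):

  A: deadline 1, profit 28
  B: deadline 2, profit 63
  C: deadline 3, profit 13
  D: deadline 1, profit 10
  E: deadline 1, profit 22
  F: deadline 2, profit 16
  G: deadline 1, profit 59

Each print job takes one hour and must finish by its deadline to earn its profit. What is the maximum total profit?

135

Profit order: B=63 G=59 A=28 E=22 F=16 C=13 D=10
Assign: B→slot 2, G→slot 1, A skipped, E skipped, F skipped, C→slot 3, D skipped.
Slots: [1:G] [2:B] [3:C]
Profit = 59 + 63 + 13 = 135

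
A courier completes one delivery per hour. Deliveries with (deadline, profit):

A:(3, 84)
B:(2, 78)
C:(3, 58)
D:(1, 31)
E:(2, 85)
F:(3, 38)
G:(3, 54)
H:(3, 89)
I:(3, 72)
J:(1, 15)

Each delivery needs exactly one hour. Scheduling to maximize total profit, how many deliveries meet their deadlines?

3

Take jobs in profit order; each goes to the latest open slot no later than its deadline.
Profit order: H=89 E=85 A=84 B=78 I=72 C=58 G=54 F=38 D=31 J=15
Assign: H→slot 3, E→slot 2, A→slot 1, B skipped, I skipped, C skipped, G skipped, F skipped, D skipped, J skipped.
Slots: [1:A] [2:E] [3:H]
3 of 10 scheduled.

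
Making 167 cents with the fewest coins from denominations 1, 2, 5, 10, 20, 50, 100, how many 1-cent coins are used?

0

167 − 1×100→67 − 1×50→17 − 1×10→7 − 1×5→2 − 1×2→0
Count of 1: 0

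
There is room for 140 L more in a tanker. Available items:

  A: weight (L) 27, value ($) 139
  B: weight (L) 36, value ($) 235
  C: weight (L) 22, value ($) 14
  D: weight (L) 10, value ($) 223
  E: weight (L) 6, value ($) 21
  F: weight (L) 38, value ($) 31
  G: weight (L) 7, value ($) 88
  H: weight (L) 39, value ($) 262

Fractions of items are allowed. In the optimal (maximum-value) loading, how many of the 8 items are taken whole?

6

Sort by value per unit weight and fill in that order.
Ratios (sorted): D 22.30, G 12.57, H 6.72, B 6.53, A 5.15, E 3.50, F 0.82, C 0.64
take D (10 @ 223); take G (7 @ 88); take H (39 @ 262); take B (36 @ 235); take A (27 @ 139); take E (6 @ 21); take 15/38 of F → 12.24. Capacity used 140/140.
6 item(s) taken whole; one partial (take 15/38 of F).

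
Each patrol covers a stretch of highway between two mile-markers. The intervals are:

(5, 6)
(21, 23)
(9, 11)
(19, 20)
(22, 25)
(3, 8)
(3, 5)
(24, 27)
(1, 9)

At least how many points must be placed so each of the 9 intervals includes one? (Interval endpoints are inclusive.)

5

Process intervals by earliest right end; each time one isn't hit yet, stab at its right endpoint.
Sorted: [3,5] [5,6] [3,8] [1,9] [9,11] [19,20] [21,23] [22,25] [24,27]
{[3,5],[5,6],[3,8],[1,9]} hit by 5; {[9,11]} hit by 11; {[19,20]} hit by 20; {[21,23],[22,25]} hit by 23; {[24,27]} hit by 27.
Points: 5, 11, 20, 23, 27 (5 total).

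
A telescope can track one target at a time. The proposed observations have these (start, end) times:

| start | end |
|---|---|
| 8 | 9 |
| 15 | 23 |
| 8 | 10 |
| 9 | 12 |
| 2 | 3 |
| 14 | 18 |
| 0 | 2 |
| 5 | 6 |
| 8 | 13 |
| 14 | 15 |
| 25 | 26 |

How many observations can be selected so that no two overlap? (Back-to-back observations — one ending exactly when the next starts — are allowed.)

8

Sort by end time and greedily take each interval whose start is ≥ the last chosen end.
By end time: (0,2), (2,3), (5,6), (8,9), (8,10), (9,12), (8,13), (14,15), (14,18), (15,23), (25,26).
Pick (0,2); next start ≥ 2 → (2,3); next start ≥ 3 → (5,6); next start ≥ 6 → (8,9); next start ≥ 9 → (9,12); next start ≥ 12 → (14,15); next start ≥ 15 → (15,23); next start ≥ 23 → (25,26).
Selected 8 observations.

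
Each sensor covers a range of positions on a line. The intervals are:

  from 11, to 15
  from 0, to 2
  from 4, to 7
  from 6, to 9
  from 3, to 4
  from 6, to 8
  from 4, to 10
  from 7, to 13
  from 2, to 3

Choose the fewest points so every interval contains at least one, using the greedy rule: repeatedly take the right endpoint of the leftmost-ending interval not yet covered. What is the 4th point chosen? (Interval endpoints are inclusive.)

15

Sorted: [0,2] [2,3] [3,4] [4,7] [6,8] [6,9] [4,10] [7,13] [11,15]
{[0,2],[2,3]} hit by 2; {[3,4],[4,7]} hit by 4; {[6,8],[6,9],[4,10],[7,13]} hit by 8; {[11,15]} hit by 15.
Points: 2, 4, 8, 15 (4 total).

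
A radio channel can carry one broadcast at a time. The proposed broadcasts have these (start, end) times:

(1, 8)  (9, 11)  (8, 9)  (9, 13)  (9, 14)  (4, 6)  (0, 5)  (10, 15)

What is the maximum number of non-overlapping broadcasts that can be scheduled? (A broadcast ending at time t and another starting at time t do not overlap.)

3

Sort by end time and greedily take each interval whose start is ≥ the last chosen end.
Sorted by end: (0,5)  (4,6)  (1,8)  (8,9)  (9,11)  (9,13)  (9,14)  (10,15)
take (0,5); take (8,9); take (9,11); skip (9,13); skip (10,15).
Selected 3 broadcasts.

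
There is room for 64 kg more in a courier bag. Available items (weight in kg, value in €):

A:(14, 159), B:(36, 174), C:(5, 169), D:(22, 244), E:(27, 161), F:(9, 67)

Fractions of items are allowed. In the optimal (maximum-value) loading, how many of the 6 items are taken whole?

Sort by value per unit weight and fill in that order.
Order: C (169/5=33.80) > A (159/14=11.36) > D (244/22=11.09) > F (67/9=7.44) > E (161/27=5.96) > B (174/36=4.83)
Fill: take C (5 @ 169) → take A (14 @ 159) → take D (22 @ 244) → take F (9 @ 67) → take 14/27 of E → 83.48; 64/64 used.
4 item(s) taken whole; one partial (take 14/27 of E).

4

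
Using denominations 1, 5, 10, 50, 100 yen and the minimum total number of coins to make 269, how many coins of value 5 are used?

1

Use the largest denomination that fits, subtract, and repeat.
269 = 2×100 + 1×50 + 1×10 + 1×5 + 4×1
Count of 5: 1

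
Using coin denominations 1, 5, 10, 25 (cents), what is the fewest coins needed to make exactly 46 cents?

4

46 − 1×25→21 − 2×10→1 − 1×1→0
Total coins = 1 + 2 + 1 = 4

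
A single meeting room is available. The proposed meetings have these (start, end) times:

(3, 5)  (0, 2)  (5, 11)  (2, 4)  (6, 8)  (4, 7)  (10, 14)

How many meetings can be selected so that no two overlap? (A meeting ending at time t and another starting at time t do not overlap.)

4

Sort by end time and greedily take each interval whose start is ≥ the last chosen end.
Sorted by end: (0,2)  (2,4)  (3,5)  (4,7)  (6,8)  (5,11)  (10,14)
take (0,2); take (2,4); take (4,7); take (10,14).
Selected 4 meetings.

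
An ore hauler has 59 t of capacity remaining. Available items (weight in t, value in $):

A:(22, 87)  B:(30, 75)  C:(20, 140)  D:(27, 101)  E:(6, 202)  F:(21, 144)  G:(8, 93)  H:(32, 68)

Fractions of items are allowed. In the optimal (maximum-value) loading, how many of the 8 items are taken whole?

4

Order: E (202/6=33.67) > G (93/8=11.62) > C (140/20=7.00) > F (144/21=6.86) > A (87/22=3.95) > D (101/27=3.74) > B (75/30=2.50) > H (68/32=2.12)
Fill: take E (6 @ 202) → take G (8 @ 93) → take C (20 @ 140) → take F (21 @ 144) → take 4/22 of A → 15.82; 59/59 used.
4 item(s) taken whole; one partial (take 4/22 of A).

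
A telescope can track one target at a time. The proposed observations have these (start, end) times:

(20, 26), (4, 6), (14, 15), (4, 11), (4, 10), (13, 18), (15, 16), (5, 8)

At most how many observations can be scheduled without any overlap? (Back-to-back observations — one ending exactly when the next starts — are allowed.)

Order by finish time; keep every interval that doesn't clash with the previous kept one.
By end time: (4,6), (5,8), (4,10), (4,11), (14,15), (15,16), (13,18), (20,26).
Pick (4,6); next start ≥ 6 → (14,15); next start ≥ 15 → (15,16); next start ≥ 16 → (20,26).
Selected 4 observations.

4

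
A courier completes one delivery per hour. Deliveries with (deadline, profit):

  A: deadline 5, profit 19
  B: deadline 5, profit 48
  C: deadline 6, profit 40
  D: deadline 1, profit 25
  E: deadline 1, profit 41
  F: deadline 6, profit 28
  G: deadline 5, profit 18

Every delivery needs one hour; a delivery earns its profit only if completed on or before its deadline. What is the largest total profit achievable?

Sort by profit descending; place each in the latest free slot ≤ its deadline.
By profit: B(d5,48), E(d1,41), C(d6,40), F(d6,28), D(d1,25), A(d5,19), G(d5,18)
B→slot 5; E→slot 1; C→slot 6; F→slot 4; D skipped; A→slot 3; G→slot 2.
Profit = 41 + 18 + 19 + 28 + 48 + 40 = 194

194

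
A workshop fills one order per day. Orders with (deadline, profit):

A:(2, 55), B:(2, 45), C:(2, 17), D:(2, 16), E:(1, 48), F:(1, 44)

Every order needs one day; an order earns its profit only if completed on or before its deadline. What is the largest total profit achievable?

103

Sort by profit descending; place each in the latest free slot ≤ its deadline.
Profit order: A=55 E=48 B=45 F=44 C=17 D=16
Assign: A→slot 2, E→slot 1, B skipped, F skipped, C skipped, D skipped.
Slots: [1:E] [2:A]
Profit = 48 + 55 = 103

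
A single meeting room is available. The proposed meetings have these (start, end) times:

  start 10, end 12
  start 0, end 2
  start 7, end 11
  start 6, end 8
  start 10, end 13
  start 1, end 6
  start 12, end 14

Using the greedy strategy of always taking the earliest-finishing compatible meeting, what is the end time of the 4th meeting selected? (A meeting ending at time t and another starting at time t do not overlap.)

14

Sort by end time and greedily take each interval whose start is ≥ the last chosen end.
Sorted by end: (0,2)  (1,6)  (6,8)  (7,11)  (10,12)  (10,13)  (12,14)
take (0,2); take (6,8); take (10,12); take (12,14).
Selected: (0,2) (6,8) (10,12) (12,14)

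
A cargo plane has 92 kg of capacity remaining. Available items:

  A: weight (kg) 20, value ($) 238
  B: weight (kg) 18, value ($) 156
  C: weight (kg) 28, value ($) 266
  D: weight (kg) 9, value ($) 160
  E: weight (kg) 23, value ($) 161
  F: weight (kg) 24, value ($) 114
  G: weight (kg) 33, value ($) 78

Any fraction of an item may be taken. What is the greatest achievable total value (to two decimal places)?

Sort by value per unit weight and fill in that order.
Order: D (160/9=17.78) > A (238/20=11.90) > C (266/28=9.50) > B (156/18=8.67) > E (161/23=7.00) > F (114/24=4.75) > G (78/33=2.36)
Fill: take D (9 @ 160) → take A (20 @ 238) → take C (28 @ 266) → take B (18 @ 156) → take 17/23 of E → 119.00; 92/92 used.
Total value = 939.00

939.00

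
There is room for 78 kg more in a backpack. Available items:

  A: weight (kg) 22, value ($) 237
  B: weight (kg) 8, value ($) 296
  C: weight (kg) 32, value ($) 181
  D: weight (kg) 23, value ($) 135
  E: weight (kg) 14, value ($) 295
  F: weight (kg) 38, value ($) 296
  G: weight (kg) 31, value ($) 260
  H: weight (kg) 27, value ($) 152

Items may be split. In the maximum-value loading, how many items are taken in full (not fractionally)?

Ratios (sorted): B 37.00, E 21.07, A 10.77, G 8.39, F 7.79, D 5.87, C 5.66, H 5.63
take B (8 @ 296); take E (14 @ 295); take A (22 @ 237); take G (31 @ 260); take 3/38 of F → 23.37. Capacity used 78/78.
4 item(s) taken whole; one partial (take 3/38 of F).

4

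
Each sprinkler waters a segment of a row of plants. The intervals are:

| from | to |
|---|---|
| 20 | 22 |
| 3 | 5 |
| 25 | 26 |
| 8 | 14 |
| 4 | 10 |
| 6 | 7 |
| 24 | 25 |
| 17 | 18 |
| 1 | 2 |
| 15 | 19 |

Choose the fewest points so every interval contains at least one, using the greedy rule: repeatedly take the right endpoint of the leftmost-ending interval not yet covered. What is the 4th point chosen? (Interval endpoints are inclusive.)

14

By right end: [1,2]  [3,5]  [6,7]  [4,10]  [8,14]  [17,18]  [15,19]  [20,22]  [24,25]  [25,26]
[1,2] uncovered → point at 2; [3,5] uncovered → point at 5; [6,7] uncovered → point at 7; [8,14] uncovered → point at 14; [17,18] uncovered → point at 18; [20,22] uncovered → point at 22; [24,25] uncovered → point at 25.
Points: 2, 5, 7, 14, 18, 22, 25 (7 total).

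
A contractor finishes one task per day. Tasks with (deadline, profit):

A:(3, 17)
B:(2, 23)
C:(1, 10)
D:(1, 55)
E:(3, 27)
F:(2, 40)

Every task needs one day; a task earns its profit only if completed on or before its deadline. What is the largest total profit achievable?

Take jobs in profit order; each goes to the latest open slot no later than its deadline.
By profit: D(d1,55), F(d2,40), E(d3,27), B(d2,23), A(d3,17), C(d1,10)
D→slot 1; F→slot 2; E→slot 3; B skipped; A skipped; C skipped.
Profit = 55 + 40 + 27 = 122

122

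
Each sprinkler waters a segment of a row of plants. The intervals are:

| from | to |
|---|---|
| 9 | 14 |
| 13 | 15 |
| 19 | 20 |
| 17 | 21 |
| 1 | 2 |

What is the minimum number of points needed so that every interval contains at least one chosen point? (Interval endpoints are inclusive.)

Process intervals by earliest right end; each time one isn't hit yet, stab at its right endpoint.
By right end: [1,2]  [9,14]  [13,15]  [19,20]  [17,21]
[1,2] uncovered → point at 2; [9,14] uncovered → point at 14; [19,20] uncovered → point at 20.
Points: 2, 14, 20 (3 total).

3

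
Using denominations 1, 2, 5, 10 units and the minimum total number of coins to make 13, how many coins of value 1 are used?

13 = 1×10 + 1×2 + 1×1
Count of 1: 1

1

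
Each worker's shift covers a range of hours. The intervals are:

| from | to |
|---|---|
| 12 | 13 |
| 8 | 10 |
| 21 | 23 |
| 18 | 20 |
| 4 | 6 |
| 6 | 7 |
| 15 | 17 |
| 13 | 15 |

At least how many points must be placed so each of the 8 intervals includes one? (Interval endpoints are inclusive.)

6

Process intervals by earliest right end; each time one isn't hit yet, stab at its right endpoint.
By right end: [4,6]  [6,7]  [8,10]  [12,13]  [13,15]  [15,17]  [18,20]  [21,23]
[4,6] uncovered → point at 6; [8,10] uncovered → point at 10; [12,13] uncovered → point at 13; [15,17] uncovered → point at 17; [18,20] uncovered → point at 20; [21,23] uncovered → point at 23.
Points: 6, 10, 13, 17, 20, 23 (6 total).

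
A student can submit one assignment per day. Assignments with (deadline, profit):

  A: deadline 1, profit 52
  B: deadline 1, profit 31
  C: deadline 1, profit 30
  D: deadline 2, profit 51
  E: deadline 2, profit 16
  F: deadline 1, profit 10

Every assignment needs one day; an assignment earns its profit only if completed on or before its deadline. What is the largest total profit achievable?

Sort by profit descending; place each in the latest free slot ≤ its deadline.
By profit: A(d1,52), D(d2,51), B(d1,31), C(d1,30), E(d2,16), F(d1,10)
A→slot 1; D→slot 2; B skipped; C skipped; E skipped; F skipped.
Profit = 52 + 51 = 103

103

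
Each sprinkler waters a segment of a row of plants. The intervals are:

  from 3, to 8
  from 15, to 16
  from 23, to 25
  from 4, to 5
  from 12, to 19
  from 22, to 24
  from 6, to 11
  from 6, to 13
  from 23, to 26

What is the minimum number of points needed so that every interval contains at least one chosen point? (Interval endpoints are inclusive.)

Process intervals by earliest right end; each time one isn't hit yet, stab at its right endpoint.
Sorted: [4,5] [3,8] [6,11] [6,13] [15,16] [12,19] [22,24] [23,25] [23,26]
{[4,5],[3,8]} hit by 5; {[6,11],[6,13]} hit by 11; {[15,16],[12,19]} hit by 16; {[22,24],[23,25],[23,26]} hit by 24.
Points: 5, 11, 16, 24 (4 total).

4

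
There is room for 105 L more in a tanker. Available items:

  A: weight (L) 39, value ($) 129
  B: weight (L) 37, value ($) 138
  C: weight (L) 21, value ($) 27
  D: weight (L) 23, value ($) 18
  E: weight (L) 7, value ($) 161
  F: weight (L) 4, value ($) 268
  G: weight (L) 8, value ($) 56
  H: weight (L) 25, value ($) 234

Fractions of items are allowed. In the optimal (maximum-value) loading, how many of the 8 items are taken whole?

Sort by value per unit weight and fill in that order.
Ratios (sorted): F 67.00, E 23.00, H 9.36, G 7.00, B 3.73, A 3.31, C 1.29, D 0.78
take F (4 @ 268); take E (7 @ 161); take H (25 @ 234); take G (8 @ 56); take B (37 @ 138); take 24/39 of A → 79.38. Capacity used 105/105.
5 item(s) taken whole; one partial (take 24/39 of A).

5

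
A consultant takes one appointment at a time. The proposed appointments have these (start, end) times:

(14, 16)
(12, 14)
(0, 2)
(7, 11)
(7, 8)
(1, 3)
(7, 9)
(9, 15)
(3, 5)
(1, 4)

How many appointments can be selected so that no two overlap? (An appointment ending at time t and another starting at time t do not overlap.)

Sort by end time and greedily take each interval whose start is ≥ the last chosen end.
By end time: (0,2), (1,3), (1,4), (3,5), (7,8), (7,9), (7,11), (12,14), (9,15), (14,16).
Pick (0,2); next start ≥ 2 → (3,5); next start ≥ 5 → (7,8); next start ≥ 8 → (12,14); next start ≥ 14 → (14,16).
Selected 5 appointments.

5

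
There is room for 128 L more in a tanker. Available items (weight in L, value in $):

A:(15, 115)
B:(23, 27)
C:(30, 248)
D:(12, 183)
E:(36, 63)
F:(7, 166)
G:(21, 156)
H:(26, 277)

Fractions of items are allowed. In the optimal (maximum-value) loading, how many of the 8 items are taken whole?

Sort by value per unit weight and fill in that order.
Ratios (sorted): F 23.71, D 15.25, H 10.65, C 8.27, A 7.67, G 7.43, E 1.75, B 1.17
take F (7 @ 166); take D (12 @ 183); take H (26 @ 277); take C (30 @ 248); take A (15 @ 115); take G (21 @ 156); take 17/36 of E → 29.75. Capacity used 128/128.
6 item(s) taken whole; one partial (take 17/36 of E).

6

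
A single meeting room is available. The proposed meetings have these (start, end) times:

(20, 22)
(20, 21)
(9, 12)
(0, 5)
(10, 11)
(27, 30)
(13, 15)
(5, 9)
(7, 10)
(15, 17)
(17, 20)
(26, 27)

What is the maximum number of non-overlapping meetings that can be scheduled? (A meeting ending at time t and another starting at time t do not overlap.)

9

By end time: (0,5), (5,9), (7,10), (10,11), (9,12), (13,15), (15,17), (17,20), (20,21), (20,22), (26,27), (27,30).
Pick (0,5); next start ≥ 5 → (5,9); next start ≥ 9 → (10,11); next start ≥ 11 → (13,15); next start ≥ 15 → (15,17); next start ≥ 17 → (17,20); next start ≥ 20 → (20,21); next start ≥ 21 → (26,27); next start ≥ 27 → (27,30).
Selected 9 meetings.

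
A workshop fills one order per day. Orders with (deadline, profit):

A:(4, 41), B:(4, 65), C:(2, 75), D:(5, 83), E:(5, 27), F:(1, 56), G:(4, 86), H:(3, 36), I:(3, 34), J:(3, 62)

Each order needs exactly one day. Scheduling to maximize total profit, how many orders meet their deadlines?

By profit: G(d4,86), D(d5,83), C(d2,75), B(d4,65), J(d3,62), F(d1,56), A(d4,41), H(d3,36), I(d3,34), E(d5,27)
G→slot 4; D→slot 5; C→slot 2; B→slot 3; J→slot 1; F skipped; A skipped; H skipped; I skipped; E skipped.
5 of 10 scheduled.

5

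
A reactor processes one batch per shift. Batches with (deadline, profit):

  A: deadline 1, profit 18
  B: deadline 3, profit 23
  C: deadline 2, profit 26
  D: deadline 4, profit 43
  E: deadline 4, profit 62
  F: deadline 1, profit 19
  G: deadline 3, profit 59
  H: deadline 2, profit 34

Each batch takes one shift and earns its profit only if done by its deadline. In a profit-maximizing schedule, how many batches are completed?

Sort by profit descending; place each in the latest free slot ≤ its deadline.
By profit: E(d4,62), G(d3,59), D(d4,43), H(d2,34), C(d2,26), B(d3,23), F(d1,19), A(d1,18)
E→slot 4; G→slot 3; D→slot 2; H→slot 1; C skipped; B skipped; F skipped; A skipped.
4 of 8 scheduled.

4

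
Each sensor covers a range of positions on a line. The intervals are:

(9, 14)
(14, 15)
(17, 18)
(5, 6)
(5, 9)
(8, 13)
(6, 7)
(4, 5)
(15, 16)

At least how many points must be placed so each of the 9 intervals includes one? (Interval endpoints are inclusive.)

Process intervals by earliest right end; each time one isn't hit yet, stab at its right endpoint.
By right end: [4,5]  [5,6]  [6,7]  [5,9]  [8,13]  [9,14]  [14,15]  [15,16]  [17,18]
[4,5] uncovered → point at 5; [6,7] uncovered → point at 7; [8,13] uncovered → point at 13; [14,15] uncovered → point at 15; [17,18] uncovered → point at 18.
Points: 5, 7, 13, 15, 18 (5 total).

5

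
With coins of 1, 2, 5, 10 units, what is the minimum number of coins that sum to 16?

16 − 1×10→6 − 1×5→1 − 1×1→0
Total coins = 1 + 1 + 1 = 3

3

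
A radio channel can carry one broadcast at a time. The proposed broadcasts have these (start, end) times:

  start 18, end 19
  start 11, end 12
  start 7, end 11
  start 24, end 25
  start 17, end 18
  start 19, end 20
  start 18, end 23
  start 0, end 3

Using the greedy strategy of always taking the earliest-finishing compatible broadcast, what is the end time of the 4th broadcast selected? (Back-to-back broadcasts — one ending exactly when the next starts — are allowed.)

18

Sorted by end: (0,3)  (7,11)  (11,12)  (17,18)  (18,19)  (19,20)  (18,23)  (24,25)
take (0,3); take (7,11); take (11,12); take (17,18); take (18,19); take (19,20); take (24,25).
Selected: (0,3) (7,11) (11,12) (17,18) (18,19) (19,20) (24,25)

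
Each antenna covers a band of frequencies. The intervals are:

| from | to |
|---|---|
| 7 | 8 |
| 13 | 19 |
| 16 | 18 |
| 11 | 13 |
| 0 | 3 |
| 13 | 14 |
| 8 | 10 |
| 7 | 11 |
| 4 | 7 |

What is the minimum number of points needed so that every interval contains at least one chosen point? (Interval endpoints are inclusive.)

5

Process intervals by earliest right end; each time one isn't hit yet, stab at its right endpoint.
By right end: [0,3]  [4,7]  [7,8]  [8,10]  [7,11]  [11,13]  [13,14]  [16,18]  [13,19]
[0,3] uncovered → point at 3; [4,7] uncovered → point at 7; [8,10] uncovered → point at 10; [11,13] uncovered → point at 13; [16,18] uncovered → point at 18.
Points: 3, 7, 10, 13, 18 (5 total).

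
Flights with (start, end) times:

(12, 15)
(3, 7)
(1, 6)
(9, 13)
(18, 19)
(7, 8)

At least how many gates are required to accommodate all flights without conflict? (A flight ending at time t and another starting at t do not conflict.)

2

starts: [1, 3, 7, 9, 12, 18]
ends:   [6, 7, 8, 13, 15, 19]
s1→1 s3→2  — peak 2.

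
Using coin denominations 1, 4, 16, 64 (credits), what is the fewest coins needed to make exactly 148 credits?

4

Greedy: take as many of the largest coin as possible, then repeat with the remainder.
148 = 2×64 + 1×16 + 1×4
Total coins = 2 + 1 + 1 = 4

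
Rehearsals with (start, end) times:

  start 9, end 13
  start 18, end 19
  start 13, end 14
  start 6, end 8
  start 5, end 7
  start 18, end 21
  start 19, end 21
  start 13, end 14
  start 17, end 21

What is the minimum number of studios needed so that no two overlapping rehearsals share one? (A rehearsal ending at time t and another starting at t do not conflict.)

Count concurrent intervals with a sweep; the peak is the room count.
Events (time:±→running): 5:+→1 6:+→2 7:-→1 8:-→0 9:+→1 13:-→0 13:+→1 13:+→2 14:-→1 14:-→0 17:+→1 18:+→2 18:+→3 … peak 3.

3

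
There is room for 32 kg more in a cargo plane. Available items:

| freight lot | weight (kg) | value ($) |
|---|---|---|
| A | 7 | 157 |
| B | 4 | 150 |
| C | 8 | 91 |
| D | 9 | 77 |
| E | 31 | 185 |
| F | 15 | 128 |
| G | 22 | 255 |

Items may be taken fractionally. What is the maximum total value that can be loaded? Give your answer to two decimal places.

Sort by value per unit weight and fill in that order.
Order: B (150/4=37.50) > A (157/7=22.43) > G (255/22=11.59) > C (91/8=11.38) > D (77/9=8.56) > F (128/15=8.53) > E (185/31=5.97)
Fill: take B (4 @ 150) → take A (7 @ 157) → take 21/22 of G → 243.41; 32/32 used.
Total value = 550.41

550.41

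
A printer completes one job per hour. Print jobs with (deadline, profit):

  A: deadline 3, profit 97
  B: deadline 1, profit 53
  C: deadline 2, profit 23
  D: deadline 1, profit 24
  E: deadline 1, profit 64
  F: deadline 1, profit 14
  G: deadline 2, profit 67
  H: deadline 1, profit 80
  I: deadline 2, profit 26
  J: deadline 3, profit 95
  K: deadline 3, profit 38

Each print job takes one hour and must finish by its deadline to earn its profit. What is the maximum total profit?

272

Profit order: A=97 J=95 H=80 G=67 E=64 B=53 K=38 I=26 D=24 C=23 F=14
Assign: A→slot 3, J→slot 2, H→slot 1, G skipped, E skipped, B skipped, K skipped, I skipped, D skipped, C skipped, F skipped.
Slots: [1:H] [2:J] [3:A]
Profit = 80 + 95 + 97 = 272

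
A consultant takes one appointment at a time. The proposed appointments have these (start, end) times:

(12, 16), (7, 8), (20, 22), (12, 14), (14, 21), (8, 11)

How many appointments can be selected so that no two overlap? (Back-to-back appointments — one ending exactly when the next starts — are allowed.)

Sorted by end: (7,8)  (8,11)  (12,14)  (12,16)  (14,21)  (20,22)
take (7,8); take (8,11); take (12,14); skip (12,16); take (14,21).
Selected 4 appointments.

4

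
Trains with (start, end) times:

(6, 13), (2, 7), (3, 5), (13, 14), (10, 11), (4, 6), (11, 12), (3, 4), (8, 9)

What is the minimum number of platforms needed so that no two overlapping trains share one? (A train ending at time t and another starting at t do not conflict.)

3

Events (time:±→running): 2:+→1 3:+→2 3:+→3 … peak 3.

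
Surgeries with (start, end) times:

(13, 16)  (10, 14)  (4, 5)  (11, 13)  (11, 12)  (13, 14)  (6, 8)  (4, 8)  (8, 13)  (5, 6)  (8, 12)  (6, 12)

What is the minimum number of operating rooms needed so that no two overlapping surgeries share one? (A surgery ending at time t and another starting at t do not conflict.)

6

Events (time:±→running): 4:+→1 4:+→2 5:-→1 5:+→2 6:-→1 6:+→2 6:+→3 8:-→2 8:-→1 8:+→2 8:+→3 10:+→4 11:+→5 11:+→6 … peak 6.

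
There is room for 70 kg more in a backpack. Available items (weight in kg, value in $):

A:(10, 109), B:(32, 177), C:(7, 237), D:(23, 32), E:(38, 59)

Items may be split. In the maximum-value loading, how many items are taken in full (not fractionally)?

Order: C (237/7=33.86) > A (109/10=10.90) > B (177/32=5.53) > E (59/38=1.55) > D (32/23=1.39)
Fill: take C (7 @ 237) → take A (10 @ 109) → take B (32 @ 177) → take 21/38 of E → 32.61; 70/70 used.
3 item(s) taken whole; one partial (take 21/38 of E).

3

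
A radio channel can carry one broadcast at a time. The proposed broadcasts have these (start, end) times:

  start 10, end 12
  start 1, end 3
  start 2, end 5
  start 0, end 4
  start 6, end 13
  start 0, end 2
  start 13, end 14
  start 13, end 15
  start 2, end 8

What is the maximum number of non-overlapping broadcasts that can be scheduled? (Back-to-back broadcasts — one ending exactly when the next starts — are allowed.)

4

Order by finish time; keep every interval that doesn't clash with the previous kept one.
By end time: (0,2), (1,3), (0,4), (2,5), (2,8), (10,12), (6,13), (13,14), (13,15).
Pick (0,2); next start ≥ 2 → (2,5); next start ≥ 5 → (10,12); next start ≥ 12 → (13,14).
Selected 4 broadcasts.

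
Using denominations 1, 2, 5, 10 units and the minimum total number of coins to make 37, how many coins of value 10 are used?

37 = 3×10 + 1×5 + 1×2
Count of 10: 3

3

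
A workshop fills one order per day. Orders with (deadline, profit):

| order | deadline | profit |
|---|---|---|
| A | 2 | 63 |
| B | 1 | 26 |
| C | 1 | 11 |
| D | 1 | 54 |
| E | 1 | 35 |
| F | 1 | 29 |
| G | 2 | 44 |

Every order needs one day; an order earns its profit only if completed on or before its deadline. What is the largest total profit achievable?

117

Sort by profit descending; place each in the latest free slot ≤ its deadline.
Profit order: A=63 D=54 G=44 E=35 F=29 B=26 C=11
Assign: A→slot 2, D→slot 1, G skipped, E skipped, F skipped, B skipped, C skipped.
Slots: [1:D] [2:A]
Profit = 54 + 63 = 117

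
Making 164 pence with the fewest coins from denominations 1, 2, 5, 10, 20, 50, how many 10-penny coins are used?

1

164 − 3×50→14 − 1×10→4 − 2×2→0
Count of 10: 1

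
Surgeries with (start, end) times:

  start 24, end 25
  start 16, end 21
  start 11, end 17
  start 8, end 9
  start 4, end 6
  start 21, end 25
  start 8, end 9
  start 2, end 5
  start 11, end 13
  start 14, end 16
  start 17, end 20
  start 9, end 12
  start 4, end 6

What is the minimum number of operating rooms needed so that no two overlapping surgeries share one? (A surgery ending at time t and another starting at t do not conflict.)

3

The answer is the maximum number of intervals overlapping at any instant.
Events (time:±→running): 2:+→1 4:+→2 4:+→3 … peak 3.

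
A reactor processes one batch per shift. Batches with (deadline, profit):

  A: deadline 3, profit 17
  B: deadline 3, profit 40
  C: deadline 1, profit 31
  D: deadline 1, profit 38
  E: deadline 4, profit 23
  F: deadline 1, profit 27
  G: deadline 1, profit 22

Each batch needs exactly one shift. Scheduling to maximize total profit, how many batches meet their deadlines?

By profit: B(d3,40), D(d1,38), C(d1,31), F(d1,27), E(d4,23), G(d1,22), A(d3,17)
B→slot 3; D→slot 1; C skipped; F skipped; E→slot 4; G skipped; A→slot 2.
4 of 7 scheduled.

4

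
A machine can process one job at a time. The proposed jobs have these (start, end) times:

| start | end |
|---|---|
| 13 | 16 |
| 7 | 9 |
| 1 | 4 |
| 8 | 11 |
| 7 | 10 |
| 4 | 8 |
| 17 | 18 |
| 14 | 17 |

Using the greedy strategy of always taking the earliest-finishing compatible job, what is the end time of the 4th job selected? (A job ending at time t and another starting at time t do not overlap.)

Order by finish time; keep every interval that doesn't clash with the previous kept one.
Sorted by end: (1,4)  (4,8)  (7,9)  (7,10)  (8,11)  (13,16)  (14,17)  (17,18)
take (1,4); take (4,8); skip (7,9); take (8,11); take (13,16); take (17,18).
Selected: (1,4) (4,8) (8,11) (13,16) (17,18)

16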